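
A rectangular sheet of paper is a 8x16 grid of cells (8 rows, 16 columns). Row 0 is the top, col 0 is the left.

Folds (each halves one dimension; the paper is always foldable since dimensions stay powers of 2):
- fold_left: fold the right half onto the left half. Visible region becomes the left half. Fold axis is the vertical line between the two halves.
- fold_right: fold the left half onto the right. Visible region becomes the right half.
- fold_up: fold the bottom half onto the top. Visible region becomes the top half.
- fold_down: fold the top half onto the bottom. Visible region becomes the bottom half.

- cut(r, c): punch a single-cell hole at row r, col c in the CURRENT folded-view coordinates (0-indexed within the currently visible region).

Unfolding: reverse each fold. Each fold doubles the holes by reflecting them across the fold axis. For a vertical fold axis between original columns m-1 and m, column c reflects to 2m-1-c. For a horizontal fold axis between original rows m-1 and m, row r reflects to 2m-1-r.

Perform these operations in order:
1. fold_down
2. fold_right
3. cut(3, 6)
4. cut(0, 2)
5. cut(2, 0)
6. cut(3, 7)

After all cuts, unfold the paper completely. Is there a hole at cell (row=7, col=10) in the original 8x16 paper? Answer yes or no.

Answer: no

Derivation:
Op 1 fold_down: fold axis h@4; visible region now rows[4,8) x cols[0,16) = 4x16
Op 2 fold_right: fold axis v@8; visible region now rows[4,8) x cols[8,16) = 4x8
Op 3 cut(3, 6): punch at orig (7,14); cuts so far [(7, 14)]; region rows[4,8) x cols[8,16) = 4x8
Op 4 cut(0, 2): punch at orig (4,10); cuts so far [(4, 10), (7, 14)]; region rows[4,8) x cols[8,16) = 4x8
Op 5 cut(2, 0): punch at orig (6,8); cuts so far [(4, 10), (6, 8), (7, 14)]; region rows[4,8) x cols[8,16) = 4x8
Op 6 cut(3, 7): punch at orig (7,15); cuts so far [(4, 10), (6, 8), (7, 14), (7, 15)]; region rows[4,8) x cols[8,16) = 4x8
Unfold 1 (reflect across v@8): 8 holes -> [(4, 5), (4, 10), (6, 7), (6, 8), (7, 0), (7, 1), (7, 14), (7, 15)]
Unfold 2 (reflect across h@4): 16 holes -> [(0, 0), (0, 1), (0, 14), (0, 15), (1, 7), (1, 8), (3, 5), (3, 10), (4, 5), (4, 10), (6, 7), (6, 8), (7, 0), (7, 1), (7, 14), (7, 15)]
Holes: [(0, 0), (0, 1), (0, 14), (0, 15), (1, 7), (1, 8), (3, 5), (3, 10), (4, 5), (4, 10), (6, 7), (6, 8), (7, 0), (7, 1), (7, 14), (7, 15)]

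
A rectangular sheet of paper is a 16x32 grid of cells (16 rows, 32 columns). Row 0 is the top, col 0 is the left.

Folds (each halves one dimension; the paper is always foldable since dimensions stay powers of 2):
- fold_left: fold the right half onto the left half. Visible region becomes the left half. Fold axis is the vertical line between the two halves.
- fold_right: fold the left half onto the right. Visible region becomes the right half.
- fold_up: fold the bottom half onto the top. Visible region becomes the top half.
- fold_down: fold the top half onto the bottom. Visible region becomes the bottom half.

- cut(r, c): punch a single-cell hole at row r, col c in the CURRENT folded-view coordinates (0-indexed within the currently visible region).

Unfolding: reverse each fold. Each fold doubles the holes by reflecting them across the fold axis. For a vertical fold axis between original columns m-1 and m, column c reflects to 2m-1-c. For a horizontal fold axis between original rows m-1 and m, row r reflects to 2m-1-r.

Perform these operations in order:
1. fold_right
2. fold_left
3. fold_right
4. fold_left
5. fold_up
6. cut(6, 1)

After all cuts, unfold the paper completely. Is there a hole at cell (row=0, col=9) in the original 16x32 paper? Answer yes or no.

Op 1 fold_right: fold axis v@16; visible region now rows[0,16) x cols[16,32) = 16x16
Op 2 fold_left: fold axis v@24; visible region now rows[0,16) x cols[16,24) = 16x8
Op 3 fold_right: fold axis v@20; visible region now rows[0,16) x cols[20,24) = 16x4
Op 4 fold_left: fold axis v@22; visible region now rows[0,16) x cols[20,22) = 16x2
Op 5 fold_up: fold axis h@8; visible region now rows[0,8) x cols[20,22) = 8x2
Op 6 cut(6, 1): punch at orig (6,21); cuts so far [(6, 21)]; region rows[0,8) x cols[20,22) = 8x2
Unfold 1 (reflect across h@8): 2 holes -> [(6, 21), (9, 21)]
Unfold 2 (reflect across v@22): 4 holes -> [(6, 21), (6, 22), (9, 21), (9, 22)]
Unfold 3 (reflect across v@20): 8 holes -> [(6, 17), (6, 18), (6, 21), (6, 22), (9, 17), (9, 18), (9, 21), (9, 22)]
Unfold 4 (reflect across v@24): 16 holes -> [(6, 17), (6, 18), (6, 21), (6, 22), (6, 25), (6, 26), (6, 29), (6, 30), (9, 17), (9, 18), (9, 21), (9, 22), (9, 25), (9, 26), (9, 29), (9, 30)]
Unfold 5 (reflect across v@16): 32 holes -> [(6, 1), (6, 2), (6, 5), (6, 6), (6, 9), (6, 10), (6, 13), (6, 14), (6, 17), (6, 18), (6, 21), (6, 22), (6, 25), (6, 26), (6, 29), (6, 30), (9, 1), (9, 2), (9, 5), (9, 6), (9, 9), (9, 10), (9, 13), (9, 14), (9, 17), (9, 18), (9, 21), (9, 22), (9, 25), (9, 26), (9, 29), (9, 30)]
Holes: [(6, 1), (6, 2), (6, 5), (6, 6), (6, 9), (6, 10), (6, 13), (6, 14), (6, 17), (6, 18), (6, 21), (6, 22), (6, 25), (6, 26), (6, 29), (6, 30), (9, 1), (9, 2), (9, 5), (9, 6), (9, 9), (9, 10), (9, 13), (9, 14), (9, 17), (9, 18), (9, 21), (9, 22), (9, 25), (9, 26), (9, 29), (9, 30)]

Answer: no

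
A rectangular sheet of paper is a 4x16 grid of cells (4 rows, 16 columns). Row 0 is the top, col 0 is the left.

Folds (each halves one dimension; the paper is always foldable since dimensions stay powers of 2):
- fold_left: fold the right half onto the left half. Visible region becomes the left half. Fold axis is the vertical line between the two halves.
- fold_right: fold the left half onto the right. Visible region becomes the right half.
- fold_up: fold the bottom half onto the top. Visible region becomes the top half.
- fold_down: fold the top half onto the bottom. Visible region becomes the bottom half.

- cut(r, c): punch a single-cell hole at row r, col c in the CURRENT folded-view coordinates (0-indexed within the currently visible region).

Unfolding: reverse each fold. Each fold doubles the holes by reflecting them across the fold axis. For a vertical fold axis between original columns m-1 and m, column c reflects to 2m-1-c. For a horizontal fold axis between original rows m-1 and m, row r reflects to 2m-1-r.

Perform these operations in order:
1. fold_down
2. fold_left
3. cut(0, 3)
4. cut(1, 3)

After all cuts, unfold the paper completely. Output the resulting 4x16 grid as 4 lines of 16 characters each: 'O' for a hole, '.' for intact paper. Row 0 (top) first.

Answer: ...O........O...
...O........O...
...O........O...
...O........O...

Derivation:
Op 1 fold_down: fold axis h@2; visible region now rows[2,4) x cols[0,16) = 2x16
Op 2 fold_left: fold axis v@8; visible region now rows[2,4) x cols[0,8) = 2x8
Op 3 cut(0, 3): punch at orig (2,3); cuts so far [(2, 3)]; region rows[2,4) x cols[0,8) = 2x8
Op 4 cut(1, 3): punch at orig (3,3); cuts so far [(2, 3), (3, 3)]; region rows[2,4) x cols[0,8) = 2x8
Unfold 1 (reflect across v@8): 4 holes -> [(2, 3), (2, 12), (3, 3), (3, 12)]
Unfold 2 (reflect across h@2): 8 holes -> [(0, 3), (0, 12), (1, 3), (1, 12), (2, 3), (2, 12), (3, 3), (3, 12)]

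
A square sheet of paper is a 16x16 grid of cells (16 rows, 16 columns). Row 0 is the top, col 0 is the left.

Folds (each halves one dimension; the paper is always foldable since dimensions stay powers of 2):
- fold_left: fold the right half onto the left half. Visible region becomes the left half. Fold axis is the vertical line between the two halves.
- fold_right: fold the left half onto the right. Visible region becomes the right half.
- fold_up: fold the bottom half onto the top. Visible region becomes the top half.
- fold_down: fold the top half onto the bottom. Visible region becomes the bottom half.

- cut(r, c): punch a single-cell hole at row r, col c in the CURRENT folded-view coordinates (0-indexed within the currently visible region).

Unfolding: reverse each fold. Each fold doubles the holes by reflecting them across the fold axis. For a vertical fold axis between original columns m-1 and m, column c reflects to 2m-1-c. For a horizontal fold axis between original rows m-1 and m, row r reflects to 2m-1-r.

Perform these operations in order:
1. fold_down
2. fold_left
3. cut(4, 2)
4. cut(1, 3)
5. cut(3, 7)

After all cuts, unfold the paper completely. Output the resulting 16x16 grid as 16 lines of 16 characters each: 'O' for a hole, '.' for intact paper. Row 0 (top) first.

Answer: ................
................
................
..O..........O..
.......OO.......
................
...O........O...
................
................
...O........O...
................
.......OO.......
..O..........O..
................
................
................

Derivation:
Op 1 fold_down: fold axis h@8; visible region now rows[8,16) x cols[0,16) = 8x16
Op 2 fold_left: fold axis v@8; visible region now rows[8,16) x cols[0,8) = 8x8
Op 3 cut(4, 2): punch at orig (12,2); cuts so far [(12, 2)]; region rows[8,16) x cols[0,8) = 8x8
Op 4 cut(1, 3): punch at orig (9,3); cuts so far [(9, 3), (12, 2)]; region rows[8,16) x cols[0,8) = 8x8
Op 5 cut(3, 7): punch at orig (11,7); cuts so far [(9, 3), (11, 7), (12, 2)]; region rows[8,16) x cols[0,8) = 8x8
Unfold 1 (reflect across v@8): 6 holes -> [(9, 3), (9, 12), (11, 7), (11, 8), (12, 2), (12, 13)]
Unfold 2 (reflect across h@8): 12 holes -> [(3, 2), (3, 13), (4, 7), (4, 8), (6, 3), (6, 12), (9, 3), (9, 12), (11, 7), (11, 8), (12, 2), (12, 13)]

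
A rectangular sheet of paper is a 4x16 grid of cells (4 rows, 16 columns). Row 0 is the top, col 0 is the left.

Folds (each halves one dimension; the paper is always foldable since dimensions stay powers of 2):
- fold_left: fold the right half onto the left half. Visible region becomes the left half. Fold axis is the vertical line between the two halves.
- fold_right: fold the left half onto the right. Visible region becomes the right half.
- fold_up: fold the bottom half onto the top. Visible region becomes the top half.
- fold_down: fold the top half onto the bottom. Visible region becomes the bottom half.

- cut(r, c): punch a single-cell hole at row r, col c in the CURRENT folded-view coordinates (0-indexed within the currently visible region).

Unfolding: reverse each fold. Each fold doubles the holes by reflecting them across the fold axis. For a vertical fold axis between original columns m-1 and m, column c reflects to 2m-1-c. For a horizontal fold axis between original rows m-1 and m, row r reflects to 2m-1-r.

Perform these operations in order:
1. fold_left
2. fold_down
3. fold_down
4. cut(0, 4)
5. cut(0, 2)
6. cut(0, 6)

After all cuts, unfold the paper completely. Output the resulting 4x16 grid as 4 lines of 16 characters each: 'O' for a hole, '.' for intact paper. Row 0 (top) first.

Answer: ..O.O.O..O.O.O..
..O.O.O..O.O.O..
..O.O.O..O.O.O..
..O.O.O..O.O.O..

Derivation:
Op 1 fold_left: fold axis v@8; visible region now rows[0,4) x cols[0,8) = 4x8
Op 2 fold_down: fold axis h@2; visible region now rows[2,4) x cols[0,8) = 2x8
Op 3 fold_down: fold axis h@3; visible region now rows[3,4) x cols[0,8) = 1x8
Op 4 cut(0, 4): punch at orig (3,4); cuts so far [(3, 4)]; region rows[3,4) x cols[0,8) = 1x8
Op 5 cut(0, 2): punch at orig (3,2); cuts so far [(3, 2), (3, 4)]; region rows[3,4) x cols[0,8) = 1x8
Op 6 cut(0, 6): punch at orig (3,6); cuts so far [(3, 2), (3, 4), (3, 6)]; region rows[3,4) x cols[0,8) = 1x8
Unfold 1 (reflect across h@3): 6 holes -> [(2, 2), (2, 4), (2, 6), (3, 2), (3, 4), (3, 6)]
Unfold 2 (reflect across h@2): 12 holes -> [(0, 2), (0, 4), (0, 6), (1, 2), (1, 4), (1, 6), (2, 2), (2, 4), (2, 6), (3, 2), (3, 4), (3, 6)]
Unfold 3 (reflect across v@8): 24 holes -> [(0, 2), (0, 4), (0, 6), (0, 9), (0, 11), (0, 13), (1, 2), (1, 4), (1, 6), (1, 9), (1, 11), (1, 13), (2, 2), (2, 4), (2, 6), (2, 9), (2, 11), (2, 13), (3, 2), (3, 4), (3, 6), (3, 9), (3, 11), (3, 13)]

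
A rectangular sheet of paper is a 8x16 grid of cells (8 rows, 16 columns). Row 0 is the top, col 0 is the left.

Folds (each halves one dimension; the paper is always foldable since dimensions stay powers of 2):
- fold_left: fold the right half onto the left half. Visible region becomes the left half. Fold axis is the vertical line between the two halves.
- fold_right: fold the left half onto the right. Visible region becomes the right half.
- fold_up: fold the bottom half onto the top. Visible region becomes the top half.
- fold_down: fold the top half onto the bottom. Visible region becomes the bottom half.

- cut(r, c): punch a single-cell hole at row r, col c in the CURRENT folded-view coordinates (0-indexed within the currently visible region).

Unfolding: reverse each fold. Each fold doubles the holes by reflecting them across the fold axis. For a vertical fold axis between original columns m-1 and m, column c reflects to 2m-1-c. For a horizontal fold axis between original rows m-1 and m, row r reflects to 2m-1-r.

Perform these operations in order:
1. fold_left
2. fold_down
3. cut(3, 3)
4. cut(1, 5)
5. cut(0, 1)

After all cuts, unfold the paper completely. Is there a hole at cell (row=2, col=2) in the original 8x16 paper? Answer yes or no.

Answer: no

Derivation:
Op 1 fold_left: fold axis v@8; visible region now rows[0,8) x cols[0,8) = 8x8
Op 2 fold_down: fold axis h@4; visible region now rows[4,8) x cols[0,8) = 4x8
Op 3 cut(3, 3): punch at orig (7,3); cuts so far [(7, 3)]; region rows[4,8) x cols[0,8) = 4x8
Op 4 cut(1, 5): punch at orig (5,5); cuts so far [(5, 5), (7, 3)]; region rows[4,8) x cols[0,8) = 4x8
Op 5 cut(0, 1): punch at orig (4,1); cuts so far [(4, 1), (5, 5), (7, 3)]; region rows[4,8) x cols[0,8) = 4x8
Unfold 1 (reflect across h@4): 6 holes -> [(0, 3), (2, 5), (3, 1), (4, 1), (5, 5), (7, 3)]
Unfold 2 (reflect across v@8): 12 holes -> [(0, 3), (0, 12), (2, 5), (2, 10), (3, 1), (3, 14), (4, 1), (4, 14), (5, 5), (5, 10), (7, 3), (7, 12)]
Holes: [(0, 3), (0, 12), (2, 5), (2, 10), (3, 1), (3, 14), (4, 1), (4, 14), (5, 5), (5, 10), (7, 3), (7, 12)]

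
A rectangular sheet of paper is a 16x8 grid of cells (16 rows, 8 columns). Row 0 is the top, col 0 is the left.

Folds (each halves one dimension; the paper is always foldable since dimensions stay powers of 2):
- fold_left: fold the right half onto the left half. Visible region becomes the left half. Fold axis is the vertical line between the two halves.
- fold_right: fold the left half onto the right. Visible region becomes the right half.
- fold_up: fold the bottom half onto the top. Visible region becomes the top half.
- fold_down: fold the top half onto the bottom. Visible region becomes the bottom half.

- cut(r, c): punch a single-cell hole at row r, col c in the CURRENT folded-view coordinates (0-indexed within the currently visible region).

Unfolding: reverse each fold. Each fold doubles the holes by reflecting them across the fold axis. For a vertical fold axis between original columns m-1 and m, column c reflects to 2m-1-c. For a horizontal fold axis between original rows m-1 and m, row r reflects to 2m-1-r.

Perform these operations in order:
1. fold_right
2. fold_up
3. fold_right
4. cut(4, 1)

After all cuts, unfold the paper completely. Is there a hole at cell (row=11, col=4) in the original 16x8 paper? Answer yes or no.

Op 1 fold_right: fold axis v@4; visible region now rows[0,16) x cols[4,8) = 16x4
Op 2 fold_up: fold axis h@8; visible region now rows[0,8) x cols[4,8) = 8x4
Op 3 fold_right: fold axis v@6; visible region now rows[0,8) x cols[6,8) = 8x2
Op 4 cut(4, 1): punch at orig (4,7); cuts so far [(4, 7)]; region rows[0,8) x cols[6,8) = 8x2
Unfold 1 (reflect across v@6): 2 holes -> [(4, 4), (4, 7)]
Unfold 2 (reflect across h@8): 4 holes -> [(4, 4), (4, 7), (11, 4), (11, 7)]
Unfold 3 (reflect across v@4): 8 holes -> [(4, 0), (4, 3), (4, 4), (4, 7), (11, 0), (11, 3), (11, 4), (11, 7)]
Holes: [(4, 0), (4, 3), (4, 4), (4, 7), (11, 0), (11, 3), (11, 4), (11, 7)]

Answer: yes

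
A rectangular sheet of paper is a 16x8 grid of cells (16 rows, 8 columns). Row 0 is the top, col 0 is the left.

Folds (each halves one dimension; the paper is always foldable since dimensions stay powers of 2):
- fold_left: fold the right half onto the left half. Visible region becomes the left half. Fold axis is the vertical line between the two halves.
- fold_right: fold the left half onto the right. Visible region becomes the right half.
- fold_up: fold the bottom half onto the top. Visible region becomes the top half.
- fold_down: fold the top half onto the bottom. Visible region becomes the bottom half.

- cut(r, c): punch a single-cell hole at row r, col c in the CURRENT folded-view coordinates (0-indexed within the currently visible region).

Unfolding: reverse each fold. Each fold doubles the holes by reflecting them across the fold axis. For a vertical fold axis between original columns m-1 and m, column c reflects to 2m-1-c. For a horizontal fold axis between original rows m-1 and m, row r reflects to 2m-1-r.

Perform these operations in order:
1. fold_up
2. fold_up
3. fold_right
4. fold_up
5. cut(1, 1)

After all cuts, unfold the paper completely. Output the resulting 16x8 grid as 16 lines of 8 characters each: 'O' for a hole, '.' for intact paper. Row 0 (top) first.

Op 1 fold_up: fold axis h@8; visible region now rows[0,8) x cols[0,8) = 8x8
Op 2 fold_up: fold axis h@4; visible region now rows[0,4) x cols[0,8) = 4x8
Op 3 fold_right: fold axis v@4; visible region now rows[0,4) x cols[4,8) = 4x4
Op 4 fold_up: fold axis h@2; visible region now rows[0,2) x cols[4,8) = 2x4
Op 5 cut(1, 1): punch at orig (1,5); cuts so far [(1, 5)]; region rows[0,2) x cols[4,8) = 2x4
Unfold 1 (reflect across h@2): 2 holes -> [(1, 5), (2, 5)]
Unfold 2 (reflect across v@4): 4 holes -> [(1, 2), (1, 5), (2, 2), (2, 5)]
Unfold 3 (reflect across h@4): 8 holes -> [(1, 2), (1, 5), (2, 2), (2, 5), (5, 2), (5, 5), (6, 2), (6, 5)]
Unfold 4 (reflect across h@8): 16 holes -> [(1, 2), (1, 5), (2, 2), (2, 5), (5, 2), (5, 5), (6, 2), (6, 5), (9, 2), (9, 5), (10, 2), (10, 5), (13, 2), (13, 5), (14, 2), (14, 5)]

Answer: ........
..O..O..
..O..O..
........
........
..O..O..
..O..O..
........
........
..O..O..
..O..O..
........
........
..O..O..
..O..O..
........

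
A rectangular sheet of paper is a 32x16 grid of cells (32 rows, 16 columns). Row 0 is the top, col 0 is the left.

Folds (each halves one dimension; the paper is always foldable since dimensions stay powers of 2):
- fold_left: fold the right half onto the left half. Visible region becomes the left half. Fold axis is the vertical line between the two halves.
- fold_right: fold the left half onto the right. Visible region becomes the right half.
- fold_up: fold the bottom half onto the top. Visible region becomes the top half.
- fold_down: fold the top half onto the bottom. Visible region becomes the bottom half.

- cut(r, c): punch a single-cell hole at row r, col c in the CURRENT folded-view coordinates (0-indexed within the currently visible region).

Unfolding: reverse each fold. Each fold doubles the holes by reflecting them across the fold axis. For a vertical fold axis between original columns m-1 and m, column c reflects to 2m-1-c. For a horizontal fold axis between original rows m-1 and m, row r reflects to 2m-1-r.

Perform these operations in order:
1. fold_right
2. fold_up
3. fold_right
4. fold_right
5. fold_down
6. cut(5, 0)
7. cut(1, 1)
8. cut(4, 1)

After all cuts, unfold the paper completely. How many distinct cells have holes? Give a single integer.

Answer: 96

Derivation:
Op 1 fold_right: fold axis v@8; visible region now rows[0,32) x cols[8,16) = 32x8
Op 2 fold_up: fold axis h@16; visible region now rows[0,16) x cols[8,16) = 16x8
Op 3 fold_right: fold axis v@12; visible region now rows[0,16) x cols[12,16) = 16x4
Op 4 fold_right: fold axis v@14; visible region now rows[0,16) x cols[14,16) = 16x2
Op 5 fold_down: fold axis h@8; visible region now rows[8,16) x cols[14,16) = 8x2
Op 6 cut(5, 0): punch at orig (13,14); cuts so far [(13, 14)]; region rows[8,16) x cols[14,16) = 8x2
Op 7 cut(1, 1): punch at orig (9,15); cuts so far [(9, 15), (13, 14)]; region rows[8,16) x cols[14,16) = 8x2
Op 8 cut(4, 1): punch at orig (12,15); cuts so far [(9, 15), (12, 15), (13, 14)]; region rows[8,16) x cols[14,16) = 8x2
Unfold 1 (reflect across h@8): 6 holes -> [(2, 14), (3, 15), (6, 15), (9, 15), (12, 15), (13, 14)]
Unfold 2 (reflect across v@14): 12 holes -> [(2, 13), (2, 14), (3, 12), (3, 15), (6, 12), (6, 15), (9, 12), (9, 15), (12, 12), (12, 15), (13, 13), (13, 14)]
Unfold 3 (reflect across v@12): 24 holes -> [(2, 9), (2, 10), (2, 13), (2, 14), (3, 8), (3, 11), (3, 12), (3, 15), (6, 8), (6, 11), (6, 12), (6, 15), (9, 8), (9, 11), (9, 12), (9, 15), (12, 8), (12, 11), (12, 12), (12, 15), (13, 9), (13, 10), (13, 13), (13, 14)]
Unfold 4 (reflect across h@16): 48 holes -> [(2, 9), (2, 10), (2, 13), (2, 14), (3, 8), (3, 11), (3, 12), (3, 15), (6, 8), (6, 11), (6, 12), (6, 15), (9, 8), (9, 11), (9, 12), (9, 15), (12, 8), (12, 11), (12, 12), (12, 15), (13, 9), (13, 10), (13, 13), (13, 14), (18, 9), (18, 10), (18, 13), (18, 14), (19, 8), (19, 11), (19, 12), (19, 15), (22, 8), (22, 11), (22, 12), (22, 15), (25, 8), (25, 11), (25, 12), (25, 15), (28, 8), (28, 11), (28, 12), (28, 15), (29, 9), (29, 10), (29, 13), (29, 14)]
Unfold 5 (reflect across v@8): 96 holes -> [(2, 1), (2, 2), (2, 5), (2, 6), (2, 9), (2, 10), (2, 13), (2, 14), (3, 0), (3, 3), (3, 4), (3, 7), (3, 8), (3, 11), (3, 12), (3, 15), (6, 0), (6, 3), (6, 4), (6, 7), (6, 8), (6, 11), (6, 12), (6, 15), (9, 0), (9, 3), (9, 4), (9, 7), (9, 8), (9, 11), (9, 12), (9, 15), (12, 0), (12, 3), (12, 4), (12, 7), (12, 8), (12, 11), (12, 12), (12, 15), (13, 1), (13, 2), (13, 5), (13, 6), (13, 9), (13, 10), (13, 13), (13, 14), (18, 1), (18, 2), (18, 5), (18, 6), (18, 9), (18, 10), (18, 13), (18, 14), (19, 0), (19, 3), (19, 4), (19, 7), (19, 8), (19, 11), (19, 12), (19, 15), (22, 0), (22, 3), (22, 4), (22, 7), (22, 8), (22, 11), (22, 12), (22, 15), (25, 0), (25, 3), (25, 4), (25, 7), (25, 8), (25, 11), (25, 12), (25, 15), (28, 0), (28, 3), (28, 4), (28, 7), (28, 8), (28, 11), (28, 12), (28, 15), (29, 1), (29, 2), (29, 5), (29, 6), (29, 9), (29, 10), (29, 13), (29, 14)]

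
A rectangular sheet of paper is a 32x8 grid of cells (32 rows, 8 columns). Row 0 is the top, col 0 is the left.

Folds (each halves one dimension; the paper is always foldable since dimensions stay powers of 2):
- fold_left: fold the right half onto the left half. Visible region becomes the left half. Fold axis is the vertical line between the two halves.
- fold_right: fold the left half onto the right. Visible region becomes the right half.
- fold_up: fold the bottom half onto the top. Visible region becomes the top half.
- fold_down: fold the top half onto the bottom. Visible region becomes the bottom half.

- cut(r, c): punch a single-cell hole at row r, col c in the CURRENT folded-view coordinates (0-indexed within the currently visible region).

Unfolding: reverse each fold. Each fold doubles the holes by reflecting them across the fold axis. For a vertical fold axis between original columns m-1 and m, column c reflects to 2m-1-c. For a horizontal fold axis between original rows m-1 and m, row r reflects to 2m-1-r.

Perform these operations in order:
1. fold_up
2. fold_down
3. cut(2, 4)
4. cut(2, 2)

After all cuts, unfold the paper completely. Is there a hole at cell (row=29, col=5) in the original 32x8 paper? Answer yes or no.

Op 1 fold_up: fold axis h@16; visible region now rows[0,16) x cols[0,8) = 16x8
Op 2 fold_down: fold axis h@8; visible region now rows[8,16) x cols[0,8) = 8x8
Op 3 cut(2, 4): punch at orig (10,4); cuts so far [(10, 4)]; region rows[8,16) x cols[0,8) = 8x8
Op 4 cut(2, 2): punch at orig (10,2); cuts so far [(10, 2), (10, 4)]; region rows[8,16) x cols[0,8) = 8x8
Unfold 1 (reflect across h@8): 4 holes -> [(5, 2), (5, 4), (10, 2), (10, 4)]
Unfold 2 (reflect across h@16): 8 holes -> [(5, 2), (5, 4), (10, 2), (10, 4), (21, 2), (21, 4), (26, 2), (26, 4)]
Holes: [(5, 2), (5, 4), (10, 2), (10, 4), (21, 2), (21, 4), (26, 2), (26, 4)]

Answer: no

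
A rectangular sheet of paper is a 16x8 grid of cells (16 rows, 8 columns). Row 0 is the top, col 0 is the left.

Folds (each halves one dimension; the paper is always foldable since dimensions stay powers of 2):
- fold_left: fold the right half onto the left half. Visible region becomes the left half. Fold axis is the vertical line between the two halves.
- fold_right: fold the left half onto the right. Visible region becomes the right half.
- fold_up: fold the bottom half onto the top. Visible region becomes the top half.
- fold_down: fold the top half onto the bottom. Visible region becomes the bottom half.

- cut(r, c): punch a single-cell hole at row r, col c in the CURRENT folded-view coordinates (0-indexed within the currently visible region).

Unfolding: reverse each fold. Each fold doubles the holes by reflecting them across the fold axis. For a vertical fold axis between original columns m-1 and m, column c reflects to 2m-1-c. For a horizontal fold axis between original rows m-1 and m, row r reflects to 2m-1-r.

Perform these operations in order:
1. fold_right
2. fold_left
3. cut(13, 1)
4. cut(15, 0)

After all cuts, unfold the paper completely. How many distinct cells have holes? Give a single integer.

Op 1 fold_right: fold axis v@4; visible region now rows[0,16) x cols[4,8) = 16x4
Op 2 fold_left: fold axis v@6; visible region now rows[0,16) x cols[4,6) = 16x2
Op 3 cut(13, 1): punch at orig (13,5); cuts so far [(13, 5)]; region rows[0,16) x cols[4,6) = 16x2
Op 4 cut(15, 0): punch at orig (15,4); cuts so far [(13, 5), (15, 4)]; region rows[0,16) x cols[4,6) = 16x2
Unfold 1 (reflect across v@6): 4 holes -> [(13, 5), (13, 6), (15, 4), (15, 7)]
Unfold 2 (reflect across v@4): 8 holes -> [(13, 1), (13, 2), (13, 5), (13, 6), (15, 0), (15, 3), (15, 4), (15, 7)]

Answer: 8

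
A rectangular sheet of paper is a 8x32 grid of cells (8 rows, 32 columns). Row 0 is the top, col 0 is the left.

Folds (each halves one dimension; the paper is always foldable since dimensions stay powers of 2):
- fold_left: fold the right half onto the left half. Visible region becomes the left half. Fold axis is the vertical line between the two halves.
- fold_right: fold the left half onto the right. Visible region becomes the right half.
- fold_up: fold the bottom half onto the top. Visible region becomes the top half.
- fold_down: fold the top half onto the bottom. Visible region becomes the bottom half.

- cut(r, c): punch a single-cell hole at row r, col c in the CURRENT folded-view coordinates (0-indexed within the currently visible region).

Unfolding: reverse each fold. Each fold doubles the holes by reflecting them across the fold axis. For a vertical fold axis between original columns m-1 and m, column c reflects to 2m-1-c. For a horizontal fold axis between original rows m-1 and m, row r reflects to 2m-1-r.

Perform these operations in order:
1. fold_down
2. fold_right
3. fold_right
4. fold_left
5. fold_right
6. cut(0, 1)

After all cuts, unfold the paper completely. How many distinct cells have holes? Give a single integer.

Op 1 fold_down: fold axis h@4; visible region now rows[4,8) x cols[0,32) = 4x32
Op 2 fold_right: fold axis v@16; visible region now rows[4,8) x cols[16,32) = 4x16
Op 3 fold_right: fold axis v@24; visible region now rows[4,8) x cols[24,32) = 4x8
Op 4 fold_left: fold axis v@28; visible region now rows[4,8) x cols[24,28) = 4x4
Op 5 fold_right: fold axis v@26; visible region now rows[4,8) x cols[26,28) = 4x2
Op 6 cut(0, 1): punch at orig (4,27); cuts so far [(4, 27)]; region rows[4,8) x cols[26,28) = 4x2
Unfold 1 (reflect across v@26): 2 holes -> [(4, 24), (4, 27)]
Unfold 2 (reflect across v@28): 4 holes -> [(4, 24), (4, 27), (4, 28), (4, 31)]
Unfold 3 (reflect across v@24): 8 holes -> [(4, 16), (4, 19), (4, 20), (4, 23), (4, 24), (4, 27), (4, 28), (4, 31)]
Unfold 4 (reflect across v@16): 16 holes -> [(4, 0), (4, 3), (4, 4), (4, 7), (4, 8), (4, 11), (4, 12), (4, 15), (4, 16), (4, 19), (4, 20), (4, 23), (4, 24), (4, 27), (4, 28), (4, 31)]
Unfold 5 (reflect across h@4): 32 holes -> [(3, 0), (3, 3), (3, 4), (3, 7), (3, 8), (3, 11), (3, 12), (3, 15), (3, 16), (3, 19), (3, 20), (3, 23), (3, 24), (3, 27), (3, 28), (3, 31), (4, 0), (4, 3), (4, 4), (4, 7), (4, 8), (4, 11), (4, 12), (4, 15), (4, 16), (4, 19), (4, 20), (4, 23), (4, 24), (4, 27), (4, 28), (4, 31)]

Answer: 32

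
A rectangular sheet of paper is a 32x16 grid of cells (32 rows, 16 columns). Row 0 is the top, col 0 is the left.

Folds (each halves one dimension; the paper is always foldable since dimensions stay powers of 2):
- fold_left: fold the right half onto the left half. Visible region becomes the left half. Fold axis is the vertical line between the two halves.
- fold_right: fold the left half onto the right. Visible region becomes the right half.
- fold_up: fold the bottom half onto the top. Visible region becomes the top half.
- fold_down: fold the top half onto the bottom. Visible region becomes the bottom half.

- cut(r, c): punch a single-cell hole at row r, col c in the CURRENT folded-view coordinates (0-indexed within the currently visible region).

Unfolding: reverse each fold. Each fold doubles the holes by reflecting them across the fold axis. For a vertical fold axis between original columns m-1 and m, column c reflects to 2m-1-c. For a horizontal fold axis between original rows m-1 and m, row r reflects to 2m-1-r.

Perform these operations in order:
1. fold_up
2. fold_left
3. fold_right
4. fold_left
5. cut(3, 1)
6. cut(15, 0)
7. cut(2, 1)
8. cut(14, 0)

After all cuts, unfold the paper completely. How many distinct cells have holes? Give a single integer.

Answer: 64

Derivation:
Op 1 fold_up: fold axis h@16; visible region now rows[0,16) x cols[0,16) = 16x16
Op 2 fold_left: fold axis v@8; visible region now rows[0,16) x cols[0,8) = 16x8
Op 3 fold_right: fold axis v@4; visible region now rows[0,16) x cols[4,8) = 16x4
Op 4 fold_left: fold axis v@6; visible region now rows[0,16) x cols[4,6) = 16x2
Op 5 cut(3, 1): punch at orig (3,5); cuts so far [(3, 5)]; region rows[0,16) x cols[4,6) = 16x2
Op 6 cut(15, 0): punch at orig (15,4); cuts so far [(3, 5), (15, 4)]; region rows[0,16) x cols[4,6) = 16x2
Op 7 cut(2, 1): punch at orig (2,5); cuts so far [(2, 5), (3, 5), (15, 4)]; region rows[0,16) x cols[4,6) = 16x2
Op 8 cut(14, 0): punch at orig (14,4); cuts so far [(2, 5), (3, 5), (14, 4), (15, 4)]; region rows[0,16) x cols[4,6) = 16x2
Unfold 1 (reflect across v@6): 8 holes -> [(2, 5), (2, 6), (3, 5), (3, 6), (14, 4), (14, 7), (15, 4), (15, 7)]
Unfold 2 (reflect across v@4): 16 holes -> [(2, 1), (2, 2), (2, 5), (2, 6), (3, 1), (3, 2), (3, 5), (3, 6), (14, 0), (14, 3), (14, 4), (14, 7), (15, 0), (15, 3), (15, 4), (15, 7)]
Unfold 3 (reflect across v@8): 32 holes -> [(2, 1), (2, 2), (2, 5), (2, 6), (2, 9), (2, 10), (2, 13), (2, 14), (3, 1), (3, 2), (3, 5), (3, 6), (3, 9), (3, 10), (3, 13), (3, 14), (14, 0), (14, 3), (14, 4), (14, 7), (14, 8), (14, 11), (14, 12), (14, 15), (15, 0), (15, 3), (15, 4), (15, 7), (15, 8), (15, 11), (15, 12), (15, 15)]
Unfold 4 (reflect across h@16): 64 holes -> [(2, 1), (2, 2), (2, 5), (2, 6), (2, 9), (2, 10), (2, 13), (2, 14), (3, 1), (3, 2), (3, 5), (3, 6), (3, 9), (3, 10), (3, 13), (3, 14), (14, 0), (14, 3), (14, 4), (14, 7), (14, 8), (14, 11), (14, 12), (14, 15), (15, 0), (15, 3), (15, 4), (15, 7), (15, 8), (15, 11), (15, 12), (15, 15), (16, 0), (16, 3), (16, 4), (16, 7), (16, 8), (16, 11), (16, 12), (16, 15), (17, 0), (17, 3), (17, 4), (17, 7), (17, 8), (17, 11), (17, 12), (17, 15), (28, 1), (28, 2), (28, 5), (28, 6), (28, 9), (28, 10), (28, 13), (28, 14), (29, 1), (29, 2), (29, 5), (29, 6), (29, 9), (29, 10), (29, 13), (29, 14)]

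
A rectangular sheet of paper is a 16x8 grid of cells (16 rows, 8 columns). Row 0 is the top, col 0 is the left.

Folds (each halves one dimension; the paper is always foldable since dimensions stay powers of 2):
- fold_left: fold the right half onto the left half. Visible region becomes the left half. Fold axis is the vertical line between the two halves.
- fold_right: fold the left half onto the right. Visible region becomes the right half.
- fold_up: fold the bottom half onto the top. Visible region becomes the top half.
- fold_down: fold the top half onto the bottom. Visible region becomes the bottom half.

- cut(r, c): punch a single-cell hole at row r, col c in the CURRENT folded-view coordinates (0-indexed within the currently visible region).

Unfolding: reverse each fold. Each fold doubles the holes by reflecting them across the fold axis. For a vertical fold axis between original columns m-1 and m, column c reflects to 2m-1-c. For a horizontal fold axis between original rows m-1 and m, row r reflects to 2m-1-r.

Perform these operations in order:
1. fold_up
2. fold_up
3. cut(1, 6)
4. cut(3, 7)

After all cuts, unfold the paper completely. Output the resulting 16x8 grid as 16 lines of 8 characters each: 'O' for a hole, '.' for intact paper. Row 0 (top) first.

Op 1 fold_up: fold axis h@8; visible region now rows[0,8) x cols[0,8) = 8x8
Op 2 fold_up: fold axis h@4; visible region now rows[0,4) x cols[0,8) = 4x8
Op 3 cut(1, 6): punch at orig (1,6); cuts so far [(1, 6)]; region rows[0,4) x cols[0,8) = 4x8
Op 4 cut(3, 7): punch at orig (3,7); cuts so far [(1, 6), (3, 7)]; region rows[0,4) x cols[0,8) = 4x8
Unfold 1 (reflect across h@4): 4 holes -> [(1, 6), (3, 7), (4, 7), (6, 6)]
Unfold 2 (reflect across h@8): 8 holes -> [(1, 6), (3, 7), (4, 7), (6, 6), (9, 6), (11, 7), (12, 7), (14, 6)]

Answer: ........
......O.
........
.......O
.......O
........
......O.
........
........
......O.
........
.......O
.......O
........
......O.
........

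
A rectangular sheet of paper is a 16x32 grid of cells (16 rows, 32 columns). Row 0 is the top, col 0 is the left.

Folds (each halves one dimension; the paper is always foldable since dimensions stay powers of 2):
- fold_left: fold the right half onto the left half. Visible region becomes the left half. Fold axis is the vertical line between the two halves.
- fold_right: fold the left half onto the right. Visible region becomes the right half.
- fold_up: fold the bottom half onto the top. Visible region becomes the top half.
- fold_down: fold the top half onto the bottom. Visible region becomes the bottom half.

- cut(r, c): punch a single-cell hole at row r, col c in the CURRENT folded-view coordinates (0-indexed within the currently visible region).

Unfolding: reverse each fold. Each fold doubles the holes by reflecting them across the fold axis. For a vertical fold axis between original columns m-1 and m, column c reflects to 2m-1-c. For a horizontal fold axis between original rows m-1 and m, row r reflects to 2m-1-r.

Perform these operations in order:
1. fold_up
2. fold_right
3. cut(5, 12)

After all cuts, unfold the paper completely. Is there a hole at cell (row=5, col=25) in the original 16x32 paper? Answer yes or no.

Op 1 fold_up: fold axis h@8; visible region now rows[0,8) x cols[0,32) = 8x32
Op 2 fold_right: fold axis v@16; visible region now rows[0,8) x cols[16,32) = 8x16
Op 3 cut(5, 12): punch at orig (5,28); cuts so far [(5, 28)]; region rows[0,8) x cols[16,32) = 8x16
Unfold 1 (reflect across v@16): 2 holes -> [(5, 3), (5, 28)]
Unfold 2 (reflect across h@8): 4 holes -> [(5, 3), (5, 28), (10, 3), (10, 28)]
Holes: [(5, 3), (5, 28), (10, 3), (10, 28)]

Answer: no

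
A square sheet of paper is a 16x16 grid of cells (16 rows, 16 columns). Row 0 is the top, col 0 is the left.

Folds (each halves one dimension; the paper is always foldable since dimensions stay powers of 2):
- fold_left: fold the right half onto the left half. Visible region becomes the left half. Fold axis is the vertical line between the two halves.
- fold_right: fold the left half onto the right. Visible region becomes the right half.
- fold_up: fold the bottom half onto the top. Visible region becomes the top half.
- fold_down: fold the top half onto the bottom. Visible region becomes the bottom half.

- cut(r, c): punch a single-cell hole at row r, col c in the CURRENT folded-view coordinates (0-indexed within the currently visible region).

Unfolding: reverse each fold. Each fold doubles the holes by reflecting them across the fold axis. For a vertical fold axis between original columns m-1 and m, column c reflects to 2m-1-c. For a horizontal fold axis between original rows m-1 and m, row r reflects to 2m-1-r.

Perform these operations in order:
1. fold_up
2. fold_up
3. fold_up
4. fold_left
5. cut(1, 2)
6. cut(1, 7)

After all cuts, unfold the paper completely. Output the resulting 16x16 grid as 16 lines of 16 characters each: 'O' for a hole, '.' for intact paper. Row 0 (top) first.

Answer: ................
..O....OO....O..
..O....OO....O..
................
................
..O....OO....O..
..O....OO....O..
................
................
..O....OO....O..
..O....OO....O..
................
................
..O....OO....O..
..O....OO....O..
................

Derivation:
Op 1 fold_up: fold axis h@8; visible region now rows[0,8) x cols[0,16) = 8x16
Op 2 fold_up: fold axis h@4; visible region now rows[0,4) x cols[0,16) = 4x16
Op 3 fold_up: fold axis h@2; visible region now rows[0,2) x cols[0,16) = 2x16
Op 4 fold_left: fold axis v@8; visible region now rows[0,2) x cols[0,8) = 2x8
Op 5 cut(1, 2): punch at orig (1,2); cuts so far [(1, 2)]; region rows[0,2) x cols[0,8) = 2x8
Op 6 cut(1, 7): punch at orig (1,7); cuts so far [(1, 2), (1, 7)]; region rows[0,2) x cols[0,8) = 2x8
Unfold 1 (reflect across v@8): 4 holes -> [(1, 2), (1, 7), (1, 8), (1, 13)]
Unfold 2 (reflect across h@2): 8 holes -> [(1, 2), (1, 7), (1, 8), (1, 13), (2, 2), (2, 7), (2, 8), (2, 13)]
Unfold 3 (reflect across h@4): 16 holes -> [(1, 2), (1, 7), (1, 8), (1, 13), (2, 2), (2, 7), (2, 8), (2, 13), (5, 2), (5, 7), (5, 8), (5, 13), (6, 2), (6, 7), (6, 8), (6, 13)]
Unfold 4 (reflect across h@8): 32 holes -> [(1, 2), (1, 7), (1, 8), (1, 13), (2, 2), (2, 7), (2, 8), (2, 13), (5, 2), (5, 7), (5, 8), (5, 13), (6, 2), (6, 7), (6, 8), (6, 13), (9, 2), (9, 7), (9, 8), (9, 13), (10, 2), (10, 7), (10, 8), (10, 13), (13, 2), (13, 7), (13, 8), (13, 13), (14, 2), (14, 7), (14, 8), (14, 13)]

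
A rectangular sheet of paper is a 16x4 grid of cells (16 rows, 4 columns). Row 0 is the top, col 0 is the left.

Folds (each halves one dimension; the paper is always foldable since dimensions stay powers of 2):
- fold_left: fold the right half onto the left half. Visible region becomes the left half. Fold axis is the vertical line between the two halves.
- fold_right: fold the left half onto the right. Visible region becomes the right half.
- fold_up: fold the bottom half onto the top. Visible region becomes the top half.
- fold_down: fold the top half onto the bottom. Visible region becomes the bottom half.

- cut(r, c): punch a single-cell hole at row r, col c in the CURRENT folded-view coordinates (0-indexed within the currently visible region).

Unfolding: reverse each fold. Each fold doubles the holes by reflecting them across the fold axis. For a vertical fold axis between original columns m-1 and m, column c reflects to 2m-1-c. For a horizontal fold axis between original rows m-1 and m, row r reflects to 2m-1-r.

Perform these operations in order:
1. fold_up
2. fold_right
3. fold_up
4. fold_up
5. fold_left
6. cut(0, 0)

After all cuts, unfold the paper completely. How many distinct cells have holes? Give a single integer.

Answer: 32

Derivation:
Op 1 fold_up: fold axis h@8; visible region now rows[0,8) x cols[0,4) = 8x4
Op 2 fold_right: fold axis v@2; visible region now rows[0,8) x cols[2,4) = 8x2
Op 3 fold_up: fold axis h@4; visible region now rows[0,4) x cols[2,4) = 4x2
Op 4 fold_up: fold axis h@2; visible region now rows[0,2) x cols[2,4) = 2x2
Op 5 fold_left: fold axis v@3; visible region now rows[0,2) x cols[2,3) = 2x1
Op 6 cut(0, 0): punch at orig (0,2); cuts so far [(0, 2)]; region rows[0,2) x cols[2,3) = 2x1
Unfold 1 (reflect across v@3): 2 holes -> [(0, 2), (0, 3)]
Unfold 2 (reflect across h@2): 4 holes -> [(0, 2), (0, 3), (3, 2), (3, 3)]
Unfold 3 (reflect across h@4): 8 holes -> [(0, 2), (0, 3), (3, 2), (3, 3), (4, 2), (4, 3), (7, 2), (7, 3)]
Unfold 4 (reflect across v@2): 16 holes -> [(0, 0), (0, 1), (0, 2), (0, 3), (3, 0), (3, 1), (3, 2), (3, 3), (4, 0), (4, 1), (4, 2), (4, 3), (7, 0), (7, 1), (7, 2), (7, 3)]
Unfold 5 (reflect across h@8): 32 holes -> [(0, 0), (0, 1), (0, 2), (0, 3), (3, 0), (3, 1), (3, 2), (3, 3), (4, 0), (4, 1), (4, 2), (4, 3), (7, 0), (7, 1), (7, 2), (7, 3), (8, 0), (8, 1), (8, 2), (8, 3), (11, 0), (11, 1), (11, 2), (11, 3), (12, 0), (12, 1), (12, 2), (12, 3), (15, 0), (15, 1), (15, 2), (15, 3)]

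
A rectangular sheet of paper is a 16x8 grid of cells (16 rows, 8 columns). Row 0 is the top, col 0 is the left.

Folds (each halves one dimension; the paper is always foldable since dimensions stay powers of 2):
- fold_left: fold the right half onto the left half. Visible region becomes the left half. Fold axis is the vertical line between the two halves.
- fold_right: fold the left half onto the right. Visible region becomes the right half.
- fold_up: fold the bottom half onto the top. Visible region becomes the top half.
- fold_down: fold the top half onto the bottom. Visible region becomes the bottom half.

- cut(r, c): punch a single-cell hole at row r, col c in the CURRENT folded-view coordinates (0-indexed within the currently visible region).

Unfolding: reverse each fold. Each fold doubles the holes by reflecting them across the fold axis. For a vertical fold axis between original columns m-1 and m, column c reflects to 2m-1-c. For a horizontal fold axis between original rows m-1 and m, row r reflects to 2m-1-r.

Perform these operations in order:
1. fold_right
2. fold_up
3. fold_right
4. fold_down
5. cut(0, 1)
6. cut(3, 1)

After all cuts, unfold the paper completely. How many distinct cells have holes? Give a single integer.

Op 1 fold_right: fold axis v@4; visible region now rows[0,16) x cols[4,8) = 16x4
Op 2 fold_up: fold axis h@8; visible region now rows[0,8) x cols[4,8) = 8x4
Op 3 fold_right: fold axis v@6; visible region now rows[0,8) x cols[6,8) = 8x2
Op 4 fold_down: fold axis h@4; visible region now rows[4,8) x cols[6,8) = 4x2
Op 5 cut(0, 1): punch at orig (4,7); cuts so far [(4, 7)]; region rows[4,8) x cols[6,8) = 4x2
Op 6 cut(3, 1): punch at orig (7,7); cuts so far [(4, 7), (7, 7)]; region rows[4,8) x cols[6,8) = 4x2
Unfold 1 (reflect across h@4): 4 holes -> [(0, 7), (3, 7), (4, 7), (7, 7)]
Unfold 2 (reflect across v@6): 8 holes -> [(0, 4), (0, 7), (3, 4), (3, 7), (4, 4), (4, 7), (7, 4), (7, 7)]
Unfold 3 (reflect across h@8): 16 holes -> [(0, 4), (0, 7), (3, 4), (3, 7), (4, 4), (4, 7), (7, 4), (7, 7), (8, 4), (8, 7), (11, 4), (11, 7), (12, 4), (12, 7), (15, 4), (15, 7)]
Unfold 4 (reflect across v@4): 32 holes -> [(0, 0), (0, 3), (0, 4), (0, 7), (3, 0), (3, 3), (3, 4), (3, 7), (4, 0), (4, 3), (4, 4), (4, 7), (7, 0), (7, 3), (7, 4), (7, 7), (8, 0), (8, 3), (8, 4), (8, 7), (11, 0), (11, 3), (11, 4), (11, 7), (12, 0), (12, 3), (12, 4), (12, 7), (15, 0), (15, 3), (15, 4), (15, 7)]

Answer: 32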